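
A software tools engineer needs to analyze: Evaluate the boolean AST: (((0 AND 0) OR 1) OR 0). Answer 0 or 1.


Step 1: Evaluate inner node
  0 AND 0 = 0
Step 2: Evaluate next node
  0 OR 1 = 1
Step 3: Evaluate root node
  1 OR 0 = 1

1


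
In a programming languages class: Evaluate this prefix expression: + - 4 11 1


Parsing prefix expression: + - 4 11 1
Step 1: Innermost operation '- 4 11'
  4 - 11 = -7
Step 2: Outer operation '+ [-7] 1'
  -7 + 1 = -6

-6


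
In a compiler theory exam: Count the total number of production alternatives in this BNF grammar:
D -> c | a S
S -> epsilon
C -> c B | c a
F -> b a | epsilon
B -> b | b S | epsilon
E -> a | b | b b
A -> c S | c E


Counting alternatives per rule:
  D: 2 alternative(s)
  S: 1 alternative(s)
  C: 2 alternative(s)
  F: 2 alternative(s)
  B: 3 alternative(s)
  E: 3 alternative(s)
  A: 2 alternative(s)
Sum: 2 + 1 + 2 + 2 + 3 + 3 + 2 = 15

15


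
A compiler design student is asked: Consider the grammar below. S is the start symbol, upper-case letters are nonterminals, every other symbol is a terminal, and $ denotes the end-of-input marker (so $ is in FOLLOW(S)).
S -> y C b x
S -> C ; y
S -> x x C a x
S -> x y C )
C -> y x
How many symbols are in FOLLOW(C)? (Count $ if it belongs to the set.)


S is the start symbol and does not occur in any rule body, so FOLLOW(S) = {$}.
Examining every occurrence of C in a rule body:
  S -> y C b x : C is followed by terminal 'b' -> add 'b'
  S -> C ; y : C is followed by terminal ';' -> add ';'
  S -> x x C a x : C is followed by terminal 'a' -> add 'a'
  S -> x y C ) : C is followed by terminal ')' -> add ')'
  C -> y x : C does not occur in the body -> contributes nothing
FOLLOW(C) = {), ;, a, b}
Count: 4

4


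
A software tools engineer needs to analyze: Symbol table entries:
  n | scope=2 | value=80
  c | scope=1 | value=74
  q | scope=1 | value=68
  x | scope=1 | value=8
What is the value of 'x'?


Searching symbol table for 'x':
  n | scope=2 | value=80
  c | scope=1 | value=74
  q | scope=1 | value=68
  x | scope=1 | value=8 <- MATCH
Found 'x' at scope 1 with value 8

8


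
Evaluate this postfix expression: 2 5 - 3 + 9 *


Processing tokens left to right:
Push 2, Push 5
Pop 2 and 5, compute 2 - 5 = -3, push -3
Push 3
Pop -3 and 3, compute -3 + 3 = 0, push 0
Push 9
Pop 0 and 9, compute 0 * 9 = 0, push 0
Stack result: 0

0


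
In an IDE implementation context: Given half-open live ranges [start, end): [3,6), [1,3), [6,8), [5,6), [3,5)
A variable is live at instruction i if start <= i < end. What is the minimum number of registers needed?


Live ranges:
  Var0: [3, 6)
  Var1: [1, 3)
  Var2: [6, 8)
  Var3: [5, 6)
  Var4: [3, 5)
Sweep-line events (position, delta, active):
  pos=1 start -> active=1
  pos=3 end -> active=0
  pos=3 start -> active=1
  pos=3 start -> active=2
  pos=5 end -> active=1
  pos=5 start -> active=2
  pos=6 end -> active=1
  pos=6 end -> active=0
  pos=6 start -> active=1
  pos=8 end -> active=0
Maximum simultaneous active: 2
Minimum registers needed: 2

2


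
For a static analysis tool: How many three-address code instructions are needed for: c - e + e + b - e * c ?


Expression: c - e + e + b - e * c
Generating three-address code (respecting * over +/- precedence):
  Instruction 1: t1 = e * c
  Instruction 2: t2 = c - e
  Instruction 3: t3 = t2 + e
  Instruction 4: t4 = t3 + b
  Instruction 5: t5 = t4 - t1
Total instructions: 5

5


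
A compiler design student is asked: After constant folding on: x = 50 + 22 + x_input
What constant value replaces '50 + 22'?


Identifying constant sub-expression:
  Original: x = 50 + 22 + x_input
  50 and 22 are both compile-time constants
  Evaluating: 50 + 22 = 72
  After folding: x = 72 + x_input

72


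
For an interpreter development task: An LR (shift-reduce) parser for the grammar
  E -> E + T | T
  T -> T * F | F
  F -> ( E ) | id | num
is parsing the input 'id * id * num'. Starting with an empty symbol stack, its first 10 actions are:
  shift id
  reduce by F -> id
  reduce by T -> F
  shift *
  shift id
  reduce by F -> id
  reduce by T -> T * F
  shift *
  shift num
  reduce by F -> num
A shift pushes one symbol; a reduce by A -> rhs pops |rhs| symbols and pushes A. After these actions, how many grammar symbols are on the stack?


Tracking the symbol stack through each action:
  Action 1: shift 'id' : push -> stack = [id] (size 1)
  Action 2: reduce by F -> id : pop 1, push F -> stack = [F] (size 1)
  Action 3: reduce by T -> F : pop 1, push T -> stack = [T] (size 1)
  Action 4: shift '*' : push -> stack = [T, *] (size 2)
  Action 5: shift 'id' : push -> stack = [T, *, id] (size 3)
  Action 6: reduce by F -> id : pop 1, push F -> stack = [T, *, F] (size 3)
  Action 7: reduce by T -> T * F : pop 3, push T -> stack = [T] (size 1)
  Action 8: shift '*' : push -> stack = [T, *] (size 2)
  Action 9: shift 'num' : push -> stack = [T, *, num] (size 3)
  Action 10: reduce by F -> num : pop 1, push F -> stack = [T, *, F] (size 3)
Final stack size: 3

3


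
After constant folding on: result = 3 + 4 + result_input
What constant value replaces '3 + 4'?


Identifying constant sub-expression:
  Original: result = 3 + 4 + result_input
  3 and 4 are both compile-time constants
  Evaluating: 3 + 4 = 7
  After folding: result = 7 + result_input

7


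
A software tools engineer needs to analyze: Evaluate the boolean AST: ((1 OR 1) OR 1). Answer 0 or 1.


Step 1: Evaluate inner node
  1 OR 1 = 1
Step 2: Evaluate root node
  1 OR 1 = 1

1


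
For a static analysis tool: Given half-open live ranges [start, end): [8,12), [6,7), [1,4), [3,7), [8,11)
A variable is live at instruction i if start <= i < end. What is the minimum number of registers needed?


Live ranges:
  Var0: [8, 12)
  Var1: [6, 7)
  Var2: [1, 4)
  Var3: [3, 7)
  Var4: [8, 11)
Sweep-line events (position, delta, active):
  pos=1 start -> active=1
  pos=3 start -> active=2
  pos=4 end -> active=1
  pos=6 start -> active=2
  pos=7 end -> active=1
  pos=7 end -> active=0
  pos=8 start -> active=1
  pos=8 start -> active=2
  pos=11 end -> active=1
  pos=12 end -> active=0
Maximum simultaneous active: 2
Minimum registers needed: 2

2


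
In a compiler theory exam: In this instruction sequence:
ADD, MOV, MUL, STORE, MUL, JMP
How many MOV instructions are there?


Scanning instruction sequence for MOV:
  Position 1: ADD
  Position 2: MOV <- MATCH
  Position 3: MUL
  Position 4: STORE
  Position 5: MUL
  Position 6: JMP
Matches at positions: [2]
Total MOV count: 1

1


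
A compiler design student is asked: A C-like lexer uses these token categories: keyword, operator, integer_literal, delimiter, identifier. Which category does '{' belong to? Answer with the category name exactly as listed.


Token: '{'
Checking categories:
  identifier: no
  integer_literal: no
  operator: no
  keyword: no
  delimiter: YES
Category: delimiter

delimiter


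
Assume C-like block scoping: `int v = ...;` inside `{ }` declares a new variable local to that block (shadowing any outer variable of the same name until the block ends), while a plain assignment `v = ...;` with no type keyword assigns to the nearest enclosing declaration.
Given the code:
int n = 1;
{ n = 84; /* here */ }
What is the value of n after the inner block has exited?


Analyzing scoping rules:
Outer scope: declares n = 1
Inner block: 'n = 84;' has no type keyword, so it is an assignment to the outer n (no shadowing)
The assignment changed the outer variable itself, so the new value persists after the block -> 84
Result: 84

84


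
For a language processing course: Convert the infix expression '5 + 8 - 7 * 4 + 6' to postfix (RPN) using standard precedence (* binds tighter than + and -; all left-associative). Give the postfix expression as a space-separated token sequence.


Applying the shunting-yard algorithm:
  Operand 5 -> output
  Push '+' onto operator stack -> op-stack: [+]
  Operand 8 -> output
  See '-' (prec 1); top '+' (prec 1) >= it -> pop '+' to output
  Push '-' onto operator stack -> op-stack: [-]
  Operand 7 -> output
  Push '*' onto operator stack -> op-stack: [-, *]
  Operand 4 -> output
  See '+' (prec 1); top '*' (prec 2) >= it -> pop '*' to output
  See '+' (prec 1); top '-' (prec 1) >= it -> pop '-' to output
  Push '+' onto operator stack -> op-stack: [+]
  Operand 6 -> output
  End of input: pop '+' to output
Postfix result: 5 8 + 7 4 * - 6 +

5 8 + 7 4 * - 6 +


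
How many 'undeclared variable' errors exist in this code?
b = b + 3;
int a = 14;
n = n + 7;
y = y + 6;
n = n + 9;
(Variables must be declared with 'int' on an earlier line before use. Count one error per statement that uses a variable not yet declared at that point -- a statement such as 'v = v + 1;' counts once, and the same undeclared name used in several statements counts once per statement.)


Scanning code line by line:
  Line 1: use 'b' -> ERROR (undeclared)
  Line 2: declare 'a' -> declared = ['a']
  Line 3: use 'n' -> ERROR (undeclared)
  Line 4: use 'y' -> ERROR (undeclared)
  Line 5: use 'n' -> ERROR (undeclared)
Total undeclared variable errors: 4

4


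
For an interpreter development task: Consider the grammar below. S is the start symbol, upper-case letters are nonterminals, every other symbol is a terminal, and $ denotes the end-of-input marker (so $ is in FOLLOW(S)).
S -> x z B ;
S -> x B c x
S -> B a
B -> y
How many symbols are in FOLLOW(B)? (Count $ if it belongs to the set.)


S is the start symbol and does not occur in any rule body, so FOLLOW(S) = {$}.
Examining every occurrence of B in a rule body:
  S -> x z B ; : B is followed by terminal ';' -> add ';'
  S -> x B c x : B is followed by terminal 'c' -> add 'c'
  S -> B a : B is followed by terminal 'a' -> add 'a'
  B -> y : B does not occur in the body -> contributes nothing
FOLLOW(B) = {;, a, c}
Count: 3

3


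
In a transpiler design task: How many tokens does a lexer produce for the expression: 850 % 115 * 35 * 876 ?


Scanning '850 % 115 * 35 * 876'
Token 1: '850' -> integer_literal
Token 2: '%' -> operator
Token 3: '115' -> integer_literal
Token 4: '*' -> operator
Token 5: '35' -> integer_literal
Token 6: '*' -> operator
Token 7: '876' -> integer_literal
Total tokens: 7

7


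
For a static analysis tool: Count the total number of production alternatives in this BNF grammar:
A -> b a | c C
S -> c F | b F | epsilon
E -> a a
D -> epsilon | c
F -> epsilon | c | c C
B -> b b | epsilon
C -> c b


Counting alternatives per rule:
  A: 2 alternative(s)
  S: 3 alternative(s)
  E: 1 alternative(s)
  D: 2 alternative(s)
  F: 3 alternative(s)
  B: 2 alternative(s)
  C: 1 alternative(s)
Sum: 2 + 3 + 1 + 2 + 3 + 2 + 1 = 14

14


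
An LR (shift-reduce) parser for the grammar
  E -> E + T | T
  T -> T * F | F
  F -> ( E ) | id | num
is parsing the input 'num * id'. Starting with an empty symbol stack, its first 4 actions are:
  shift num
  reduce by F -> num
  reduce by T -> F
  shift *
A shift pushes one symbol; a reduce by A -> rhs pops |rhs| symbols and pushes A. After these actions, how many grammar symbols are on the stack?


Tracking the symbol stack through each action:
  Action 1: shift 'num' : push -> stack = [num] (size 1)
  Action 2: reduce by F -> num : pop 1, push F -> stack = [F] (size 1)
  Action 3: reduce by T -> F : pop 1, push T -> stack = [T] (size 1)
  Action 4: shift '*' : push -> stack = [T, *] (size 2)
Final stack size: 2

2


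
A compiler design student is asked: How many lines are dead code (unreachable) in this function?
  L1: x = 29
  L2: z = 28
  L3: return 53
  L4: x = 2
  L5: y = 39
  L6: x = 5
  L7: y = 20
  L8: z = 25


Analyzing control flow:
  L1: reachable (before return)
  L2: reachable (before return)
  L3: reachable (return statement)
  L4: DEAD (after return at L3)
  L5: DEAD (after return at L3)
  L6: DEAD (after return at L3)
  L7: DEAD (after return at L3)
  L8: DEAD (after return at L3)
Return at L3, total lines = 8
Dead lines: L4 through L8
Count: 5

5


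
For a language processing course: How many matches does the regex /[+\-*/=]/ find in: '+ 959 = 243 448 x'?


Pattern: /[+\-*/=]/ (operators)
Input: '+ 959 = 243 448 x'
Scanning for matches:
  Match 1: '+'
  Match 2: '='
Total matches: 2

2


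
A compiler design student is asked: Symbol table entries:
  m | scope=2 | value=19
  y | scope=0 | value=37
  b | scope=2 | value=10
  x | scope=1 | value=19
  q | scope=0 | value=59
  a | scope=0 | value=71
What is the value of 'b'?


Searching symbol table for 'b':
  m | scope=2 | value=19
  y | scope=0 | value=37
  b | scope=2 | value=10 <- MATCH
  x | scope=1 | value=19
  q | scope=0 | value=59
  a | scope=0 | value=71
Found 'b' at scope 2 with value 10

10


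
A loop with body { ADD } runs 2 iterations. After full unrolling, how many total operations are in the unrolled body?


Loop body operations: ADD (1 op per iteration)
Unrolling 2 iterations:
  Iteration 1: ADD (1 ops)
  Iteration 2: ADD (1 ops)
Total: 2 iterations * 1 ops/iter = 2 operations

2


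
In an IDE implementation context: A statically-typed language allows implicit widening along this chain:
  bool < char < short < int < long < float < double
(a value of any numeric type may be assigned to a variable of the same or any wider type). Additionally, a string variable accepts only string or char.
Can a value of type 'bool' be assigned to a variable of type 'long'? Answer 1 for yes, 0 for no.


Target variable type: long
Source value type: bool
Numeric ranks: bool=0, long=4
Widening allowed iff rank(source) <= rank(target): 0 <= 4? Yes
Result: 1

1


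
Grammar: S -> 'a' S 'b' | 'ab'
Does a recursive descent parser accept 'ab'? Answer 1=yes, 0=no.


Grammar accepts strings of the form a^n b^n (n >= 1)
Word: 'ab'
Counting: 1 a's and 1 b's
Check: 1 == 1? Yes
Derivation (S -> aSb applied 0 time(s), then S -> ab): S => ab
Accepted

1


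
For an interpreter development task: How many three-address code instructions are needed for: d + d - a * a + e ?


Expression: d + d - a * a + e
Generating three-address code (respecting * over +/- precedence):
  Instruction 1: t1 = a * a
  Instruction 2: t2 = d + d
  Instruction 3: t3 = t2 - t1
  Instruction 4: t4 = t3 + e
Total instructions: 4

4


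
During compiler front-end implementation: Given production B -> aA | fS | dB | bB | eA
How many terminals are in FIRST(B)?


Production: B -> aA | fS | dB | bB | eA
Examining each alternative for leading terminals:
  B -> aA : first terminal = 'a'
  B -> fS : first terminal = 'f'
  B -> dB : first terminal = 'd'
  B -> bB : first terminal = 'b'
  B -> eA : first terminal = 'e'
FIRST(B) = {a, b, d, e, f}
Count: 5

5


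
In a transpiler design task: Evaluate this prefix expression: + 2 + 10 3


Parsing prefix expression: + 2 + 10 3
Step 1: Innermost operation '+ 10 3'
  10 + 3 = 13
Step 2: Outer operation '+ 2 [13]'
  2 + 13 = 15

15


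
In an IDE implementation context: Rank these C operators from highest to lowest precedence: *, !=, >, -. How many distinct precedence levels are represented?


Looking up precedence for each operator:
  * -> precedence 6
  != -> precedence 3
  > -> precedence 4
  - -> precedence 5
Sorted highest to lowest: *, -, >, !=
Distinct precedence values: [6, 5, 4, 3]
Number of distinct levels: 4

4


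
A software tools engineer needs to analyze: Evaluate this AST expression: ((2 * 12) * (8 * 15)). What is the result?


Expression: ((2 * 12) * (8 * 15))
Evaluating step by step:
  2 * 12 = 24
  8 * 15 = 120
  24 * 120 = 2880
Result: 2880

2880


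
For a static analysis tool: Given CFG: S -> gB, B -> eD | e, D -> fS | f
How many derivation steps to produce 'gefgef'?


Grammar: S -> gB, B -> eD | e, D -> fS | f
Deriving 'gefgef':
Step 1: S -> gB => gB
Step 2: B -> eD => geD
Step 3: D -> fS => gefS
Step 4: S -> gB => gefgB
Step 5: B -> eD => gefgeD
Step 6: D -> f => gefgef
Total derivation steps: 6

6


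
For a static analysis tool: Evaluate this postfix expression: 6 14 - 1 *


Processing tokens left to right:
Push 6, Push 14
Pop 6 and 14, compute 6 - 14 = -8, push -8
Push 1
Pop -8 and 1, compute -8 * 1 = -8, push -8
Stack result: -8

-8


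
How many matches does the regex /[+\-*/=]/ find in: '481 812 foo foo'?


Pattern: /[+\-*/=]/ (operators)
Input: '481 812 foo foo'
Scanning for matches:
Total matches: 0

0


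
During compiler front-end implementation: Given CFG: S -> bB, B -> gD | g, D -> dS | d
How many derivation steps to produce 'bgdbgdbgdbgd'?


Grammar: S -> bB, B -> gD | g, D -> dS | d
Deriving 'bgdbgdbgdbgd':
Step 1: S -> bB => bB
Step 2: B -> gD => bgD
Step 3: D -> dS => bgdS
Step 4: S -> bB => bgdbB
Step 5: B -> gD => bgdbgD
Step 6: D -> dS => bgdbgdS
Step 7: S -> bB => bgdbgdbB
Step 8: B -> gD => bgdbgdbgD
Step 9: D -> dS => bgdbgdbgdS
Step 10: S -> bB => bgdbgdbgdbB
Step 11: B -> gD => bgdbgdbgdbgD
Step 12: D -> d => bgdbgdbgdbgd
Total derivation steps: 12

12


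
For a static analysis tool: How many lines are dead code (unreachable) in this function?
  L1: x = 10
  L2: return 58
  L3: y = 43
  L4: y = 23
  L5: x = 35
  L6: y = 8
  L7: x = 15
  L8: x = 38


Analyzing control flow:
  L1: reachable (before return)
  L2: reachable (return statement)
  L3: DEAD (after return at L2)
  L4: DEAD (after return at L2)
  L5: DEAD (after return at L2)
  L6: DEAD (after return at L2)
  L7: DEAD (after return at L2)
  L8: DEAD (after return at L2)
Return at L2, total lines = 8
Dead lines: L3 through L8
Count: 6

6


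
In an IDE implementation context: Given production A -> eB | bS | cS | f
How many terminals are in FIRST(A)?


Production: A -> eB | bS | cS | f
Examining each alternative for leading terminals:
  A -> eB : first terminal = 'e'
  A -> bS : first terminal = 'b'
  A -> cS : first terminal = 'c'
  A -> f : first terminal = 'f'
FIRST(A) = {b, c, e, f}
Count: 4

4


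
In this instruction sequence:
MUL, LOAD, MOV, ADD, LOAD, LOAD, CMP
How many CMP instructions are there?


Scanning instruction sequence for CMP:
  Position 1: MUL
  Position 2: LOAD
  Position 3: MOV
  Position 4: ADD
  Position 5: LOAD
  Position 6: LOAD
  Position 7: CMP <- MATCH
Matches at positions: [7]
Total CMP count: 1

1


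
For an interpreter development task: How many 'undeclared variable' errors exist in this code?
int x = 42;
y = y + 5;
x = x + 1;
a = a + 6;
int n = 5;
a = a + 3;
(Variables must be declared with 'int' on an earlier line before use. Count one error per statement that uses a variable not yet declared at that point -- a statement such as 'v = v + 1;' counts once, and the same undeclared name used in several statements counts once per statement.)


Scanning code line by line:
  Line 1: declare 'x' -> declared = ['x']
  Line 2: use 'y' -> ERROR (undeclared)
  Line 3: use 'x' -> OK (declared)
  Line 4: use 'a' -> ERROR (undeclared)
  Line 5: declare 'n' -> declared = ['n', 'x']
  Line 6: use 'a' -> ERROR (undeclared)
Total undeclared variable errors: 3

3


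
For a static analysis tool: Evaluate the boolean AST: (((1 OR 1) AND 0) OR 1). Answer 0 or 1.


Step 1: Evaluate inner node
  1 OR 1 = 1
Step 2: Evaluate next node
  1 AND 0 = 0
Step 3: Evaluate root node
  0 OR 1 = 1

1


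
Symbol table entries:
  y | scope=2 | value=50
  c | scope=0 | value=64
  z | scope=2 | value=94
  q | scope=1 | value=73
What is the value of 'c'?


Searching symbol table for 'c':
  y | scope=2 | value=50
  c | scope=0 | value=64 <- MATCH
  z | scope=2 | value=94
  q | scope=1 | value=73
Found 'c' at scope 0 with value 64

64


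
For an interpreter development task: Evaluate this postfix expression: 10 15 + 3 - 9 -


Processing tokens left to right:
Push 10, Push 15
Pop 10 and 15, compute 10 + 15 = 25, push 25
Push 3
Pop 25 and 3, compute 25 - 3 = 22, push 22
Push 9
Pop 22 and 9, compute 22 - 9 = 13, push 13
Stack result: 13

13


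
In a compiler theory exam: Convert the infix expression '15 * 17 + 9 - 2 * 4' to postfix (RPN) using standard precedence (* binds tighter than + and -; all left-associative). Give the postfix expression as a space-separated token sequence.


Applying the shunting-yard algorithm:
  Operand 15 -> output
  Push '*' onto operator stack -> op-stack: [*]
  Operand 17 -> output
  See '+' (prec 1); top '*' (prec 2) >= it -> pop '*' to output
  Push '+' onto operator stack -> op-stack: [+]
  Operand 9 -> output
  See '-' (prec 1); top '+' (prec 1) >= it -> pop '+' to output
  Push '-' onto operator stack -> op-stack: [-]
  Operand 2 -> output
  Push '*' onto operator stack -> op-stack: [-, *]
  Operand 4 -> output
  End of input: pop '*' to output
  End of input: pop '-' to output
Postfix result: 15 17 * 9 + 2 4 * -

15 17 * 9 + 2 4 * -


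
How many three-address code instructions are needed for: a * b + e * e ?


Expression: a * b + e * e
Generating three-address code (respecting * over +/- precedence):
  Instruction 1: t1 = a * b
  Instruction 2: t2 = e * e
  Instruction 3: t3 = t1 + t2
Total instructions: 3

3


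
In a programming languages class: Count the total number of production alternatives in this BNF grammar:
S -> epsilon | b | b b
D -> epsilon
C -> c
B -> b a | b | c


Counting alternatives per rule:
  S: 3 alternative(s)
  D: 1 alternative(s)
  C: 1 alternative(s)
  B: 3 alternative(s)
Sum: 3 + 1 + 1 + 3 = 8

8


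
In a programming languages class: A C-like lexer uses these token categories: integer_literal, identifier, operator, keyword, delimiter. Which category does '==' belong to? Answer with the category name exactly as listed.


Token: '=='
Checking categories:
  identifier: no
  integer_literal: no
  operator: YES
  keyword: no
  delimiter: no
Category: operator

operator


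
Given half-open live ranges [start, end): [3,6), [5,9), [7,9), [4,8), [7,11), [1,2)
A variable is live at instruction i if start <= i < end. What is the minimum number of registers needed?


Live ranges:
  Var0: [3, 6)
  Var1: [5, 9)
  Var2: [7, 9)
  Var3: [4, 8)
  Var4: [7, 11)
  Var5: [1, 2)
Sweep-line events (position, delta, active):
  pos=1 start -> active=1
  pos=2 end -> active=0
  pos=3 start -> active=1
  pos=4 start -> active=2
  pos=5 start -> active=3
  pos=6 end -> active=2
  pos=7 start -> active=3
  pos=7 start -> active=4
  pos=8 end -> active=3
  pos=9 end -> active=2
  pos=9 end -> active=1
  pos=11 end -> active=0
Maximum simultaneous active: 4
Minimum registers needed: 4

4


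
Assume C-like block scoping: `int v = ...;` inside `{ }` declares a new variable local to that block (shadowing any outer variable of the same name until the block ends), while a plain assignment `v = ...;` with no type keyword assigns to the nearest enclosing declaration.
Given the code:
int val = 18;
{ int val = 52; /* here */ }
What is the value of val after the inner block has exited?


Analyzing scoping rules:
Outer scope: declares val = 18
Inner block: 'int val = 52;' declares a NEW val that shadows the outer one
When the block exits the inner val goes out of scope; the outer val was never modified -> 18
Result: 18

18


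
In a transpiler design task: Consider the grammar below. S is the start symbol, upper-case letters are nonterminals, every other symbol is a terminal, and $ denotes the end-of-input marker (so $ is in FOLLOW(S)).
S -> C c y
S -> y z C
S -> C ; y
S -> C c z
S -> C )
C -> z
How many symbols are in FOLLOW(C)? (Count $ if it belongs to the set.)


S is the start symbol and does not occur in any rule body, so FOLLOW(S) = {$}.
Examining every occurrence of C in a rule body:
  S -> C c y : C is followed by terminal 'c' -> add 'c'
  S -> y z C : C is at the right end -> add FOLLOW(S) = {$}
  S -> C ; y : C is followed by terminal ';' -> add ';'
  S -> C c z : C is followed by terminal 'c' -> add 'c' (already in the set)
  S -> C ) : C is followed by terminal ')' -> add ')'
  C -> z : C does not occur in the body -> contributes nothing
FOLLOW(C) = {), ;, c, $}
Count: 4

4


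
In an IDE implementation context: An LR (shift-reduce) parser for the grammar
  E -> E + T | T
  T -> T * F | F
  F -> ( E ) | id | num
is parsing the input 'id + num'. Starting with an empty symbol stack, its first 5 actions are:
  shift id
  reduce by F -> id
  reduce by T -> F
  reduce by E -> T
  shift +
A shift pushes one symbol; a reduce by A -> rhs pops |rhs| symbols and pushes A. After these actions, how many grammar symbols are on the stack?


Tracking the symbol stack through each action:
  Action 1: shift 'id' : push -> stack = [id] (size 1)
  Action 2: reduce by F -> id : pop 1, push F -> stack = [F] (size 1)
  Action 3: reduce by T -> F : pop 1, push T -> stack = [T] (size 1)
  Action 4: reduce by E -> T : pop 1, push E -> stack = [E] (size 1)
  Action 5: shift '+' : push -> stack = [E, +] (size 2)
Final stack size: 2

2


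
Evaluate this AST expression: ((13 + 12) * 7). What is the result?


Expression: ((13 + 12) * 7)
Evaluating step by step:
  13 + 12 = 25
  25 * 7 = 175
Result: 175

175


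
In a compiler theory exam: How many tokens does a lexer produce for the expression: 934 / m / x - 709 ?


Scanning '934 / m / x - 709'
Token 1: '934' -> integer_literal
Token 2: '/' -> operator
Token 3: 'm' -> identifier
Token 4: '/' -> operator
Token 5: 'x' -> identifier
Token 6: '-' -> operator
Token 7: '709' -> integer_literal
Total tokens: 7

7


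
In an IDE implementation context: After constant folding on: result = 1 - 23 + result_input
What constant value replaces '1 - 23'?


Identifying constant sub-expression:
  Original: result = 1 - 23 + result_input
  1 and 23 are both compile-time constants
  Evaluating: 1 - 23 = -22
  After folding: result = -22 + result_input

-22


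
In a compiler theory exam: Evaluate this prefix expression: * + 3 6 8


Parsing prefix expression: * + 3 6 8
Step 1: Innermost operation '+ 3 6'
  3 + 6 = 9
Step 2: Outer operation '* [9] 8'
  9 * 8 = 72

72


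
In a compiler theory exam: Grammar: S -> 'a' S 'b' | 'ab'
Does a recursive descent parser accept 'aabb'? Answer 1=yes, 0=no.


Grammar accepts strings of the form a^n b^n (n >= 1)
Word: 'aabb'
Counting: 2 a's and 2 b's
Check: 2 == 2? Yes
Derivation (S -> aSb applied 1 time(s), then S -> ab): S => aSb => aabb
Accepted

1


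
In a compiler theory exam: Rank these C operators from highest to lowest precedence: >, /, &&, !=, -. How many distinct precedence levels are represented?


Looking up precedence for each operator:
  > -> precedence 4
  / -> precedence 6
  && -> precedence 2
  != -> precedence 3
  - -> precedence 5
Sorted highest to lowest: /, -, >, !=, &&
Distinct precedence values: [6, 5, 4, 3, 2]
Number of distinct levels: 5

5


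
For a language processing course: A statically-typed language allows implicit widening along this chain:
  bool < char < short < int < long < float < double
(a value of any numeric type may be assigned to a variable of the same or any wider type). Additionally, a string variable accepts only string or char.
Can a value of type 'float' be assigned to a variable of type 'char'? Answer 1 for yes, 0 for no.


Target variable type: char
Source value type: float
Numeric ranks: float=5, char=1
Widening allowed iff rank(source) <= rank(target): 5 <= 1? No
Result: 0

0


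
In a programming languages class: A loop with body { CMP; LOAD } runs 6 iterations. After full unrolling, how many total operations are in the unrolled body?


Loop body operations: CMP, LOAD (2 ops per iteration)
Unrolling 6 iterations:
  Iteration 1: CMP, LOAD (2 ops)
  Iteration 2: CMP, LOAD (2 ops)
  Iteration 3: CMP, LOAD (2 ops)
  Iteration 4: CMP, LOAD (2 ops)
  Iteration 5: CMP, LOAD (2 ops)
  Iteration 6: CMP, LOAD (2 ops)
Total: 6 iterations * 2 ops/iter = 12 operations

12


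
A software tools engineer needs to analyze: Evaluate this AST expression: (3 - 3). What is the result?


Expression: (3 - 3)
Evaluating step by step:
  3 - 3 = 0
Result: 0

0


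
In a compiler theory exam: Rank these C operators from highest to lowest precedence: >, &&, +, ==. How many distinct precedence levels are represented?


Looking up precedence for each operator:
  > -> precedence 4
  && -> precedence 2
  + -> precedence 5
  == -> precedence 3
Sorted highest to lowest: +, >, ==, &&
Distinct precedence values: [5, 4, 3, 2]
Number of distinct levels: 4

4


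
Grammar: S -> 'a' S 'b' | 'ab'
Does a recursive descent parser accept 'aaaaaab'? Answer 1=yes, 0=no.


Grammar accepts strings of the form a^n b^n (n >= 1)
Word: 'aaaaaab'
Counting: 6 a's and 1 b's
Check: 6 == 1? No
Mismatch: a-count != b-count
Rejected

0


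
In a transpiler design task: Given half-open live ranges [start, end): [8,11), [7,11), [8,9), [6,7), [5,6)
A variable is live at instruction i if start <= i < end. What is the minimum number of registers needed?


Live ranges:
  Var0: [8, 11)
  Var1: [7, 11)
  Var2: [8, 9)
  Var3: [6, 7)
  Var4: [5, 6)
Sweep-line events (position, delta, active):
  pos=5 start -> active=1
  pos=6 end -> active=0
  pos=6 start -> active=1
  pos=7 end -> active=0
  pos=7 start -> active=1
  pos=8 start -> active=2
  pos=8 start -> active=3
  pos=9 end -> active=2
  pos=11 end -> active=1
  pos=11 end -> active=0
Maximum simultaneous active: 3
Minimum registers needed: 3

3


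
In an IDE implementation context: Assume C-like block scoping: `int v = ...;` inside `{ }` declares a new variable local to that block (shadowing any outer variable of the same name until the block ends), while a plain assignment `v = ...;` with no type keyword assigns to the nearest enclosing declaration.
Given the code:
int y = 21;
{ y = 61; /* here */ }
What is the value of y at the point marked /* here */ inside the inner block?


Analyzing scoping rules:
Outer scope: declares y = 21
Inner block: 'y = 61;' has no type keyword, so it is an assignment to the outer y (no shadowing)
Inside the block, after the assignment -> 61
Result: 61

61


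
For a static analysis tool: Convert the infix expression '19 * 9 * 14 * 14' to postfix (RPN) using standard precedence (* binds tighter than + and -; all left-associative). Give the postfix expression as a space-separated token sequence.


Applying the shunting-yard algorithm:
  Operand 19 -> output
  Push '*' onto operator stack -> op-stack: [*]
  Operand 9 -> output
  See '*' (prec 2); top '*' (prec 2) >= it -> pop '*' to output
  Push '*' onto operator stack -> op-stack: [*]
  Operand 14 -> output
  See '*' (prec 2); top '*' (prec 2) >= it -> pop '*' to output
  Push '*' onto operator stack -> op-stack: [*]
  Operand 14 -> output
  End of input: pop '*' to output
Postfix result: 19 9 * 14 * 14 *

19 9 * 14 * 14 *


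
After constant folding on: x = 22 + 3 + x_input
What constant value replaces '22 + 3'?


Identifying constant sub-expression:
  Original: x = 22 + 3 + x_input
  22 and 3 are both compile-time constants
  Evaluating: 22 + 3 = 25
  After folding: x = 25 + x_input

25


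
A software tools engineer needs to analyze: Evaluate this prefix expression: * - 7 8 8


Parsing prefix expression: * - 7 8 8
Step 1: Innermost operation '- 7 8'
  7 - 8 = -1
Step 2: Outer operation '* [-1] 8'
  -1 * 8 = -8

-8


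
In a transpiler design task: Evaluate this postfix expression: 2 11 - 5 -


Processing tokens left to right:
Push 2, Push 11
Pop 2 and 11, compute 2 - 11 = -9, push -9
Push 5
Pop -9 and 5, compute -9 - 5 = -14, push -14
Stack result: -14

-14


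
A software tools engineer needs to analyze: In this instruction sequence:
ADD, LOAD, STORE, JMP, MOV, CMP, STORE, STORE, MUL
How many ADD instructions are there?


Scanning instruction sequence for ADD:
  Position 1: ADD <- MATCH
  Position 2: LOAD
  Position 3: STORE
  Position 4: JMP
  Position 5: MOV
  Position 6: CMP
  Position 7: STORE
  Position 8: STORE
  Position 9: MUL
Matches at positions: [1]
Total ADD count: 1

1


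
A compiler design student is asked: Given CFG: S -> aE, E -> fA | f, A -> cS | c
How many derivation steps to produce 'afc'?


Grammar: S -> aE, E -> fA | f, A -> cS | c
Deriving 'afc':
Step 1: S -> aE => aE
Step 2: E -> fA => afA
Step 3: A -> c => afc
Total derivation steps: 3

3


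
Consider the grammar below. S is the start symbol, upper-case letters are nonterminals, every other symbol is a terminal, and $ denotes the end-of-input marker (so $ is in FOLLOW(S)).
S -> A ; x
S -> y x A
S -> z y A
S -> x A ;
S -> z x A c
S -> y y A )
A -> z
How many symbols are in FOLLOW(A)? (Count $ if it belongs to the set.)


S is the start symbol and does not occur in any rule body, so FOLLOW(S) = {$}.
Examining every occurrence of A in a rule body:
  S -> A ; x : A is followed by terminal ';' -> add ';'
  S -> y x A : A is at the right end -> add FOLLOW(S) = {$}
  S -> z y A : A is at the right end -> add FOLLOW(S) = {$} (already in the set)
  S -> x A ; : A is followed by terminal ';' -> add ';' (already in the set)
  S -> z x A c : A is followed by terminal 'c' -> add 'c'
  S -> y y A ) : A is followed by terminal ')' -> add ')'
  A -> z : A does not occur in the body -> contributes nothing
FOLLOW(A) = {), ;, c, $}
Count: 4

4


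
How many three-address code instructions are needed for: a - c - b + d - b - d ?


Expression: a - c - b + d - b - d
Generating three-address code (respecting * over +/- precedence):
  Instruction 1: t1 = a - c
  Instruction 2: t2 = t1 - b
  Instruction 3: t3 = t2 + d
  Instruction 4: t4 = t3 - b
  Instruction 5: t5 = t4 - d
Total instructions: 5

5


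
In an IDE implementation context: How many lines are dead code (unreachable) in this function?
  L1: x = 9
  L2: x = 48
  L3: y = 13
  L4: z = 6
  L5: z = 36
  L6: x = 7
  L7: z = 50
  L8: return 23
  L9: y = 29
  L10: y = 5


Analyzing control flow:
  L1: reachable (before return)
  L2: reachable (before return)
  L3: reachable (before return)
  L4: reachable (before return)
  L5: reachable (before return)
  L6: reachable (before return)
  L7: reachable (before return)
  L8: reachable (return statement)
  L9: DEAD (after return at L8)
  L10: DEAD (after return at L8)
Return at L8, total lines = 10
Dead lines: L9 through L10
Count: 2

2


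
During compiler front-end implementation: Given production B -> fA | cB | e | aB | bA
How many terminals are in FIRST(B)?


Production: B -> fA | cB | e | aB | bA
Examining each alternative for leading terminals:
  B -> fA : first terminal = 'f'
  B -> cB : first terminal = 'c'
  B -> e : first terminal = 'e'
  B -> aB : first terminal = 'a'
  B -> bA : first terminal = 'b'
FIRST(B) = {a, b, c, e, f}
Count: 5

5


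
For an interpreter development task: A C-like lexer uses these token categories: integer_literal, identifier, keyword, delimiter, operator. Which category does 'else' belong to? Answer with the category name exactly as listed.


Token: 'else'
Checking categories:
  identifier: no
  integer_literal: no
  operator: no
  keyword: YES
  delimiter: no
Category: keyword

keyword


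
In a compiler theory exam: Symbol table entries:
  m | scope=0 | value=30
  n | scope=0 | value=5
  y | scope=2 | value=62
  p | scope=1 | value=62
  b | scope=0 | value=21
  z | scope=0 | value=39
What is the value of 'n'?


Searching symbol table for 'n':
  m | scope=0 | value=30
  n | scope=0 | value=5 <- MATCH
  y | scope=2 | value=62
  p | scope=1 | value=62
  b | scope=0 | value=21
  z | scope=0 | value=39
Found 'n' at scope 0 with value 5

5


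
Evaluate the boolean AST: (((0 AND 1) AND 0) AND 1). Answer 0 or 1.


Step 1: Evaluate inner node
  0 AND 1 = 0
Step 2: Evaluate next node
  0 AND 0 = 0
Step 3: Evaluate root node
  0 AND 1 = 0

0


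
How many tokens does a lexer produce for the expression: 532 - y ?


Scanning '532 - y'
Token 1: '532' -> integer_literal
Token 2: '-' -> operator
Token 3: 'y' -> identifier
Total tokens: 3

3


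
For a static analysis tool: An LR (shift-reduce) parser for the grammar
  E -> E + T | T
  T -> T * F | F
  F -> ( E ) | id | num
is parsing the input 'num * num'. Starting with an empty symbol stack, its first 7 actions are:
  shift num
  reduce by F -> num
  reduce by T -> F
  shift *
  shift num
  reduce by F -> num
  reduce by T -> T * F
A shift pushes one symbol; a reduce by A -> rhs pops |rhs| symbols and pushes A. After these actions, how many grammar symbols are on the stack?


Tracking the symbol stack through each action:
  Action 1: shift 'num' : push -> stack = [num] (size 1)
  Action 2: reduce by F -> num : pop 1, push F -> stack = [F] (size 1)
  Action 3: reduce by T -> F : pop 1, push T -> stack = [T] (size 1)
  Action 4: shift '*' : push -> stack = [T, *] (size 2)
  Action 5: shift 'num' : push -> stack = [T, *, num] (size 3)
  Action 6: reduce by F -> num : pop 1, push F -> stack = [T, *, F] (size 3)
  Action 7: reduce by T -> T * F : pop 3, push T -> stack = [T] (size 1)
Final stack size: 1

1


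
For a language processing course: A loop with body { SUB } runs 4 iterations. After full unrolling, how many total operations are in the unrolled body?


Loop body operations: SUB (1 op per iteration)
Unrolling 4 iterations:
  Iteration 1: SUB (1 ops)
  Iteration 2: SUB (1 ops)
  Iteration 3: SUB (1 ops)
  Iteration 4: SUB (1 ops)
Total: 4 iterations * 1 ops/iter = 4 operations

4


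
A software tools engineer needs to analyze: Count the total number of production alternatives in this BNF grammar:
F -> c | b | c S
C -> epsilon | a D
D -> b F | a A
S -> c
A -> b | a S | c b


Counting alternatives per rule:
  F: 3 alternative(s)
  C: 2 alternative(s)
  D: 2 alternative(s)
  S: 1 alternative(s)
  A: 3 alternative(s)
Sum: 3 + 2 + 2 + 1 + 3 = 11

11


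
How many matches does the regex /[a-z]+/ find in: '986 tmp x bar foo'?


Pattern: /[a-z]+/ (identifiers)
Input: '986 tmp x bar foo'
Scanning for matches:
  Match 1: 'tmp'
  Match 2: 'x'
  Match 3: 'bar'
  Match 4: 'foo'
Total matches: 4

4


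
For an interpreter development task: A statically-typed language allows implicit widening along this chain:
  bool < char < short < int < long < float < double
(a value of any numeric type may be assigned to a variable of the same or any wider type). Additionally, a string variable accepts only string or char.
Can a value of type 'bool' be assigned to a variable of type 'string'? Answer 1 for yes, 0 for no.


Target variable type: string
Source value type: bool
Rule: string accepts only {string, char}
  source 'bool' in {string, char}? No
Result: 0

0


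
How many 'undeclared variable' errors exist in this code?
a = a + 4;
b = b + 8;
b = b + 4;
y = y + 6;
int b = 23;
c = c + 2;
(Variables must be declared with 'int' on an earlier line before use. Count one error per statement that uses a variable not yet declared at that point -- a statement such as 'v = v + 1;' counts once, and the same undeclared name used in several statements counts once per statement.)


Scanning code line by line:
  Line 1: use 'a' -> ERROR (undeclared)
  Line 2: use 'b' -> ERROR (undeclared)
  Line 3: use 'b' -> ERROR (undeclared)
  Line 4: use 'y' -> ERROR (undeclared)
  Line 5: declare 'b' -> declared = ['b']
  Line 6: use 'c' -> ERROR (undeclared)
Total undeclared variable errors: 5

5


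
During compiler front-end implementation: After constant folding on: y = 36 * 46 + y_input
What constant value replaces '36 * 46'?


Identifying constant sub-expression:
  Original: y = 36 * 46 + y_input
  36 and 46 are both compile-time constants
  Evaluating: 36 * 46 = 1656
  After folding: y = 1656 + y_input

1656


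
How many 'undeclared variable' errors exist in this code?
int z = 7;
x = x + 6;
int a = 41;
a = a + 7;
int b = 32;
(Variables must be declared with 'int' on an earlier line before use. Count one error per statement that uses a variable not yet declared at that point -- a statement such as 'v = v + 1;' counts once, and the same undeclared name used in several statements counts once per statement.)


Scanning code line by line:
  Line 1: declare 'z' -> declared = ['z']
  Line 2: use 'x' -> ERROR (undeclared)
  Line 3: declare 'a' -> declared = ['a', 'z']
  Line 4: use 'a' -> OK (declared)
  Line 5: declare 'b' -> declared = ['a', 'b', 'z']
Total undeclared variable errors: 1

1
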